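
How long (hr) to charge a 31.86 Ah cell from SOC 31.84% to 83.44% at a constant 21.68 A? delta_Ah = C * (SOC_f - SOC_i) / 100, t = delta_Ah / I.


Step 1: dSOC = 83.44% - 31.84% = 51.6%
Step 2: delta_Ah = 31.86 * 51.6 / 100 = 16.44 Ah
Step 3: t = 16.44 / 21.68 = 0.7583 hr

0.7583 hr


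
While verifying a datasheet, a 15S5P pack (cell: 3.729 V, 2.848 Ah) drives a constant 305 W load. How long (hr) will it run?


Step 1: E_pack = Ns * V_cell * Np * C_cell = 15 * 3.729 * 5 * 2.848 = 796.51 Wh
Step 2: t = E_pack / P = 796.51 / 305 = 2.612 hr

2.612 hr


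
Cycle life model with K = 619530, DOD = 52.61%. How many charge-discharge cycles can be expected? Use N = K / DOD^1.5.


Step 1: DOD^1.5 = 52.61^1.5 = 381.59
Step 2: N = 619530 / 381.59 = 1624 cycles

1624 cycles


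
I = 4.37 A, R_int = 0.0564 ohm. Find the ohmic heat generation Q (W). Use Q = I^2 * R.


I^2 = 19.097
Q = 19.097 * 0.0564 = 1.077 W

1.077 W


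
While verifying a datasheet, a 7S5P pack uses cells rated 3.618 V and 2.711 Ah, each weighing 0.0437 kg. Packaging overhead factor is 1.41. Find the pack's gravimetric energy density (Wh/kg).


Step 1: V_pack = 7 * 3.618 = 25.326 V
Step 2: C_pack = 5 * 2.711 = 13.555 Ah
Step 3: E_pack = V_pack * C_pack = 25.326 * 13.555 = 343.29 Wh
Step 4: m_pack = 7 * 5 * 0.0437 * 1.41 = 2.1566 kg
Step 5: ED = E_pack / m_pack = 343.29 / 2.1566 = 159.2 Wh/kg

159.2 Wh/kg


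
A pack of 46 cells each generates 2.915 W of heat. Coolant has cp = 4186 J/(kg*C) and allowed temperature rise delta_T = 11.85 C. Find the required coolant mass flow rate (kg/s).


Step 1: Total heat Q = 46 * 2.915 W = 134.09 W
Step 2: denom = cp * dT = 4186 * 11.85 = 49604
Step 3: m_dot = 134.09 / 49604 = 0.002703 kg/s

0.002703 kg/s


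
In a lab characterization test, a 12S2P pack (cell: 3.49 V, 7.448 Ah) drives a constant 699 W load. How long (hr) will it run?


Step 1: E_pack = Ns * V_cell * Np * C_cell = 12 * 3.49 * 2 * 7.448 = 623.84 Wh
Step 2: t = E_pack / P = 623.84 / 699 = 0.8925 hr

0.8925 hr


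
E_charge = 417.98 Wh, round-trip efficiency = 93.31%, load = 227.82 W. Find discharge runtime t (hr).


Step 1: E_discharge = eta/100 * E_charge = 93.31/100 * 417.98 = 390.02 Wh
Step 2: t = E_discharge / P = 390.02 / 227.82 = 1.712 hr

1.712 hr


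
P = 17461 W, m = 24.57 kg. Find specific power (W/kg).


SP = P / m = 17461 / 24.57 = 710.7 W/kg

710.7 W/kg


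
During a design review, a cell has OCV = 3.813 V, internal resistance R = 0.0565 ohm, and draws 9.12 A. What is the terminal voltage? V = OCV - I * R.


V = OCV - I*R = 3.813 - 9.12 * 0.0565 = 3.298 V

3.298 V


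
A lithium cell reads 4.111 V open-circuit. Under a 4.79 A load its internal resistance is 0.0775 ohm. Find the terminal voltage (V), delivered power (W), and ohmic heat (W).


Step 1: V_terminal = OCV - I*R = 4.111 - 4.79 * 0.0775 = 3.7398 V
Step 2: P_out = V_terminal * I = 3.7398 * 4.79 = 17.91 W
Step 3: Q = I^2 * R = 4.79^2 * 0.0775 = 1.778 W

V=3.7398 V, P=17.91 W, Q=1.778 W


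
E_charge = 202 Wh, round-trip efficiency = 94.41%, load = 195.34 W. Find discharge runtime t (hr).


Step 1: E_discharge = eta/100 * E_charge = 94.41/100 * 202 = 190.71 Wh
Step 2: t = E_discharge / P = 190.71 / 195.34 = 0.9763 hr

0.9763 hr


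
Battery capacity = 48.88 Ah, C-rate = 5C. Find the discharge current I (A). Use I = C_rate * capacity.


At 5C: I = 5 * 48.88 Ah = 244.4 A

244.4 A


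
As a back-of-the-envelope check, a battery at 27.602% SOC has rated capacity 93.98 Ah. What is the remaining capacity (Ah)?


remaining = SOC / 100 * total = 27.602 / 100 * 93.98 = 25.94 Ah

25.94 Ah


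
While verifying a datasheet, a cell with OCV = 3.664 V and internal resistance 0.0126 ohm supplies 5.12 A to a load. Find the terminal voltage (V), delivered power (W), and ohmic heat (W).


Step 1: V_terminal = OCV - I*R = 3.664 - 5.12 * 0.0126 = 3.5995 V
Step 2: P_out = V_terminal * I = 3.5995 * 5.12 = 18.43 W
Step 3: Q = I^2 * R = 5.12^2 * 0.0126 = 0.3303 W

V=3.5995 V, P=18.43 W, Q=0.3303 W


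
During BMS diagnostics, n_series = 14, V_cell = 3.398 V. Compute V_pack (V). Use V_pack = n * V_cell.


V_pack = n * V_cell = 14 * 3.398 = 47.572 V

47.572 V


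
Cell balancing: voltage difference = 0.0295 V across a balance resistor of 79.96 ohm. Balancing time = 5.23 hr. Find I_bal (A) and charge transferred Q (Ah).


I_bal = dV / R = 0.0295 / 79.96 = 3.6893e-04 A
Q = I_bal * t = 3.6893e-04 * 5.23 = 0.001930 Ah

I=3.6893e-04 A, Q=0.001930 Ah


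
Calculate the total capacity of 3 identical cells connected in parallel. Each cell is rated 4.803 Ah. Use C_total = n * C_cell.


Parallel capacities add: 3 * 4.803 Ah = 14.409 Ah

14.409 Ah


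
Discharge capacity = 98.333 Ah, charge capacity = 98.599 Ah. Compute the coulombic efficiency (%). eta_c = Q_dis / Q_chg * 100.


Coulombic efficiency = 98.333/98.599 * 100% = 99.73%

99.73%


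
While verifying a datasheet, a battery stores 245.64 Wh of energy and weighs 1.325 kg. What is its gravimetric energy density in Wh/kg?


Specific energy = 245.64 Wh / 1.325 kg = 185.4 Wh/kg

185.4 Wh/kg


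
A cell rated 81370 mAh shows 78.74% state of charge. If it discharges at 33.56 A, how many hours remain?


Convert: C_total = 81370 mAh = 81.37 Ah
Step 1: remaining = SOC/100 * C_total = 78.74/100 * 81.37 = 64.071 Ah
Step 2: t = remaining / I = 64.071 / 33.56 = 1.909 hr

1.909 hr


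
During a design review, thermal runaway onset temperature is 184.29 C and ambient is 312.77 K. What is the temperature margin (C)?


Convert: T_ambient = 312.77 K = 39.62 C
margin = 184.29 - 39.62 = 144.67 C

144.67 C


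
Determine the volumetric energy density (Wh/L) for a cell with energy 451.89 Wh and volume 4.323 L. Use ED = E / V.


Volumetric ED = 451.89 Wh / 4.323 L = 104.5 Wh/L

104.5 Wh/L


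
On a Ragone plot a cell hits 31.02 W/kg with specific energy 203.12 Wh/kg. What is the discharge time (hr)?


t = E / P = 203.12 / 31.02 = 6.548 hr

6.548 hr


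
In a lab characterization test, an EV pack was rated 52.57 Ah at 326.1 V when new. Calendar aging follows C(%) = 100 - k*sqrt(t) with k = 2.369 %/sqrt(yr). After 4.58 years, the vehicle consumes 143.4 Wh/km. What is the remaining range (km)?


Step 1: capacity retention = 100 - 2.369 * sqrt(4.58) = 100 - 2.369 * 2.1401 = 94.93%
Step 2: C_now = 52.57 * 94.93/100 = 49.905 Ah
Step 3: E_pack = V * C_now = 326.1 * 49.905 = 16274 Wh
Step 4: range = E_pack / consumption = 16274 / 143.4 = 113.5 km

113.5 km


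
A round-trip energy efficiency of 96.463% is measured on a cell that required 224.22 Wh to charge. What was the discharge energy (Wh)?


E_dis = eta/100 * E_chg = 96.463/100 * 224.22 = 216.3 Wh

216.3 Wh


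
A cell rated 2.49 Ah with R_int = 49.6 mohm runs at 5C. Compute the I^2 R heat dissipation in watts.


Convert: R = 49.6 mohm = 0.0496 ohm
Step 1: I = C_rate * capacity = 5 * 2.49 = 12.45 A
Step 2: Q = I^2 * R = 12.45^2 * 0.0496 = 155 * 0.0496 = 7.688 W

7.688 W


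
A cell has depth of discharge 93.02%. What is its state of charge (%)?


SOC = 100 - DOD = 100 - 93.02 = 6.98%

6.98%


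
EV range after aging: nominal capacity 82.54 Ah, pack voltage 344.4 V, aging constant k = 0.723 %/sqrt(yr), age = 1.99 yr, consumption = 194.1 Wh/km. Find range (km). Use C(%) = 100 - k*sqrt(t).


Step 1: capacity retention = 100 - 0.723 * sqrt(1.99) = 100 - 0.723 * 1.4107 = 98.98%
Step 2: C_now = 82.54 * 98.98/100 = 81.698 Ah
Step 3: E_pack = V * C_now = 344.4 * 81.698 = 28137 Wh
Step 4: range = E_pack / consumption = 28137 / 194.1 = 145.0 km

145.0 km


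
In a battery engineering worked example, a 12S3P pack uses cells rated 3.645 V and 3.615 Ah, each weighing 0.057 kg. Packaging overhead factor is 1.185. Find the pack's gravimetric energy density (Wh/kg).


Step 1: V_pack = 12 * 3.645 = 43.74 V
Step 2: C_pack = 3 * 3.615 = 10.845 Ah
Step 3: E_pack = V_pack * C_pack = 43.74 * 10.845 = 474.36 Wh
Step 4: m_pack = 12 * 3 * 0.057 * 1.185 = 2.4316 kg
Step 5: ED = E_pack / m_pack = 474.36 / 2.4316 = 195.1 Wh/kg

195.1 Wh/kg


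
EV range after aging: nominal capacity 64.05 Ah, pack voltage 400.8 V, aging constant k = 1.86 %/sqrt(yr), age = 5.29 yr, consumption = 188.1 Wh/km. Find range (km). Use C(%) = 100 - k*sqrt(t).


Step 1: capacity retention = 100 - 1.86 * sqrt(5.29) = 100 - 1.86 * 2.3 = 95.722%
Step 2: C_now = 64.05 * 95.722/100 = 61.31 Ah
Step 3: E_pack = V * C_now = 400.8 * 61.31 = 24573 Wh
Step 4: range = E_pack / consumption = 24573 / 188.1 = 130.6 km

130.6 km


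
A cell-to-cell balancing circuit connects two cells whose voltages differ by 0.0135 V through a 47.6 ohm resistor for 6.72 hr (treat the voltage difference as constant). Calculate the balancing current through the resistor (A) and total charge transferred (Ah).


First, Ohm's law: I_bal = 0.0135 V / 47.6 ohm = 2.8361e-04 A
Then Q = I * t = 2.8361e-04 A * 6.72 hr = 0.001906 Ah

I=2.8361e-04 A, Q=0.001906 Ah


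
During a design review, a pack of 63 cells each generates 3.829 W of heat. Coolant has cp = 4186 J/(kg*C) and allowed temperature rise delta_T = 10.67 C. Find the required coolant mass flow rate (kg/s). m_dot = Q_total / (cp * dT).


Step 1: Total heat Q = 63 * 3.829 W = 241.23 W
Step 2: denom = cp * dT = 4186 * 10.67 = 44665
Step 3: m_dot = 241.23 / 44665 = 0.005401 kg/s

0.005401 kg/s


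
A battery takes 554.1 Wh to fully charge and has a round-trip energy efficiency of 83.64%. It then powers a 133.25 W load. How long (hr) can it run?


Step 1: E_discharge = eta/100 * E_charge = 83.64/100 * 554.1 = 463.45 Wh
Step 2: t = E_discharge / P = 463.45 / 133.25 = 3.478 hr

3.478 hr


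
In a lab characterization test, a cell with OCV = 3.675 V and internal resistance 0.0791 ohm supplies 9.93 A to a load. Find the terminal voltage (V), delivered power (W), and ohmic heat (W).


Step 1: V_terminal = OCV - I*R = 3.675 - 9.93 * 0.0791 = 2.8895 V
Step 2: P_out = V_terminal * I = 2.8895 * 9.93 = 28.69 W
Step 3: Q = I^2 * R = 9.93^2 * 0.0791 = 7.800 W

V=2.8895 V, P=28.69 W, Q=7.800 W


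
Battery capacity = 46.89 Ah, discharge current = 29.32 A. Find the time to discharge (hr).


Runtime = 46.89 Ah / 29.32 A = 1.599 hr

1.599 hr


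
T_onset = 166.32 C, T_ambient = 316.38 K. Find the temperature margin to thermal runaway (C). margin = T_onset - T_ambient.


Convert: T_ambient = 316.38 K = 43.23 C
margin = 166.32 - 43.23 = 123.09 C

123.09 C


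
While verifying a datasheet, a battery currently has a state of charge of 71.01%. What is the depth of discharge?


DOD = 100 - SOC = 100 - 71.01 = 28.99%

28.99%


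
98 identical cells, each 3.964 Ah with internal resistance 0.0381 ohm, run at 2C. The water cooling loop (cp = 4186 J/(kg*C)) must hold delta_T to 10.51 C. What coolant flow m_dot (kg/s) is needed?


Step 1: I = 2 * 3.964 = 7.928 A
Step 2: Q_cell = I^2 * R = 7.928^2 * 0.0381 = 2.3947 W
Step 3: Q_total = 98 * 2.3947 = 234.68 W
Step 4: m_dot = Q_total / (cp * dT) = 234.68 / (4186 * 10.51) = 0.005334 kg/s

0.005334 kg/s


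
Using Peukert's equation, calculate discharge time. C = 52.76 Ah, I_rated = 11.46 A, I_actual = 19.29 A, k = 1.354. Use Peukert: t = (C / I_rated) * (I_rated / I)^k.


t_rated = C / I_rated = 52.76 / 11.46 = 4.6038 hr
(I_rated/I)^k = (0.59409)^1.354 = 0.49408
t = t_rated * (I_rated/I)^k = 4.6038 * 0.49408 = 2.275 hr

2.275 hr


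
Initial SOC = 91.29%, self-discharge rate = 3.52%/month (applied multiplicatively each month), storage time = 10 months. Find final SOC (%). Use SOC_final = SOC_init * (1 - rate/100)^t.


decay = (1 - 3.52/100)^10 = 0.69883
SOC_final = 91.29 * 0.69883 = 63.80%

63.80%


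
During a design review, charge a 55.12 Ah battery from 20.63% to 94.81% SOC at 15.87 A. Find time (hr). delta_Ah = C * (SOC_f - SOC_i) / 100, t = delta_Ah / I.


delta_Ah = 55.12 * (94.81 - 20.63) / 100 = 40.888 Ah
t = delta_Ah / I = 40.888 / 15.87 = 2.576 hr

2.576 hr


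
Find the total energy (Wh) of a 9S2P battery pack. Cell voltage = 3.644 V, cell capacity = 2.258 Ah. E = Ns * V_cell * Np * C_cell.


E = Ns * Vcell * Np * Ccell = 9 * 3.644 * 2 * 2.258 = 148.1 Wh

148.1 Wh


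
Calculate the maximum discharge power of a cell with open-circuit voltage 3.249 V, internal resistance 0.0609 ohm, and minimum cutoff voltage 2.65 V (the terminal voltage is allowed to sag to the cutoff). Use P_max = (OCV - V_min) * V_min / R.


P_max = (OCV - V_min) * V_min / R = (3.249 - 2.65) * 2.65 / 0.0609 = 0.599 * 2.65 / 0.0609 = 26.06 W

26.06 W


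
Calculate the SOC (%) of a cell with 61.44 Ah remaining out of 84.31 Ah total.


SOC% = 61.44 / 84.31 * 100 = 72.87%

72.87%


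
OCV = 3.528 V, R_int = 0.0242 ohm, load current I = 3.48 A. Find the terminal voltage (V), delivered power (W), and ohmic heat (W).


Step 1: V_terminal = OCV - I*R = 3.528 - 3.48 * 0.0242 = 3.4438 V
Step 2: P_out = V_terminal * I = 3.4438 * 3.48 = 11.98 W
Step 3: Q = I^2 * R = 3.48^2 * 0.0242 = 0.2931 W

V=3.4438 V, P=11.98 W, Q=0.2931 W


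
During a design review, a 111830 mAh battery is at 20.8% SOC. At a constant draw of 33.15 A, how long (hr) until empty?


Convert: C_total = 111830 mAh = 111.83 Ah
Step 1: remaining = SOC/100 * C_total = 20.8/100 * 111.83 = 23.261 Ah
Step 2: t = remaining / I = 23.261 / 33.15 = 0.7017 hr

0.7017 hr


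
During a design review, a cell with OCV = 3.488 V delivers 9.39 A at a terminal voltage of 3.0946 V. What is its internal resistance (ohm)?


R = (OCV - V) / I = (3.488 - 3.0946) / 9.39 = 0.04190 ohm

0.04190 ohm


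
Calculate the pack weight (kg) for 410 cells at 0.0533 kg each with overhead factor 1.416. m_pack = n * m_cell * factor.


Cell mass sum = 410 * 0.0533 = 21.853 kg
With overhead 1.416: m_pack = 21.853 * 1.416 = 30.94 kg

30.94 kg


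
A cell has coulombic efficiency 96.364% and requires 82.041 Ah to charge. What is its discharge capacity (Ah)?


Q_dis = eta/100 * Q_chg = 96.364/100 * 82.041 = 79.06 Ah

79.06 Ah


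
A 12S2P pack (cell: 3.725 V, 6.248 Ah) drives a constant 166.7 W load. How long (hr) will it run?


Step 1: E_pack = Ns * V_cell * Np * C_cell = 12 * 3.725 * 2 * 6.248 = 558.57 Wh
Step 2: t = E_pack / P = 558.57 / 166.7 = 3.351 hr

3.351 hr


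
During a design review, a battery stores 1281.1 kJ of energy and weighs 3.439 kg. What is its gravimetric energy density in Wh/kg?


Convert: E = 1281.1 kJ = 355.86 Wh
ED = E / m = 355.86 / 3.439 = 103.5 Wh/kg

103.5 Wh/kg


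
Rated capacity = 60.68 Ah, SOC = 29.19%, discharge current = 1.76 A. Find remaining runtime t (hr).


Step 1: remaining = SOC/100 * C_total = 29.19/100 * 60.68 = 17.712 Ah
Step 2: t = remaining / I = 17.712 / 1.76 = 10.06 hr

10.06 hr


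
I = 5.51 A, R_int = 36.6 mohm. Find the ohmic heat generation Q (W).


Convert: R = 36.6 mohm = 0.0366 ohm
I^2 = 30.36
Q = 30.36 * 0.0366 = 1.111 W

1.111 W


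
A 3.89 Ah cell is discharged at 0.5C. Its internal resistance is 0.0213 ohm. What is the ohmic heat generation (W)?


Step 1: I = C_rate * capacity = 0.5 * 3.89 = 1.945 A
Step 2: Q = I^2 * R = 1.945^2 * 0.0213 = 3.783 * 0.0213 = 0.08058 W

0.08058 W


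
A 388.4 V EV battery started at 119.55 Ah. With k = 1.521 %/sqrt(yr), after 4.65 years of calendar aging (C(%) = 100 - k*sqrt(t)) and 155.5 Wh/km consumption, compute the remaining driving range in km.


Step 1: capacity retention = 100 - 1.521 * sqrt(4.65) = 100 - 1.521 * 2.1564 = 96.72%
Step 2: C_now = 119.55 * 96.72/100 = 115.63 Ah
Step 3: E_pack = V * C_now = 388.4 * 115.63 = 44911 Wh
Step 4: range = E_pack / consumption = 44911 / 155.5 = 288.8 km

288.8 km


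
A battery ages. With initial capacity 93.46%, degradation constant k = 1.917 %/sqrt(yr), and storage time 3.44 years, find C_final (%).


sqrt(t) = sqrt(3.44) = 1.8547
C_final = 93.46 - 1.917 * 1.8547 = 89.90%

89.90%


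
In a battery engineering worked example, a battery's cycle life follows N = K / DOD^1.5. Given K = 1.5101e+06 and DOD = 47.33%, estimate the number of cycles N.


DOD^1.5 = 325.62
N = K / DOD^1.5 = 1.5101e+06 / 325.62 = 4638

4638 cycles


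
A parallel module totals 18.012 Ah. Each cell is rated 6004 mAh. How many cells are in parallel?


Convert: C_cell = 6004 mAh = 6.004 Ah
n = C_total / C_cell = 18.012 / 6.004 = 3

3


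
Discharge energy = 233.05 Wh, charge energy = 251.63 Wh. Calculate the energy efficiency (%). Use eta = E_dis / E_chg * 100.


eta_e = E_dis / E_chg * 100 = 233.05 / 251.63 * 100 = 92.62%

92.62%


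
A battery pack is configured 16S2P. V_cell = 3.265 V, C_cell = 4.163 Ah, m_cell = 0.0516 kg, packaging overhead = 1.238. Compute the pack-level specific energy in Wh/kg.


Step 1: V_pack = 16 * 3.265 = 52.24 V
Step 2: C_pack = 2 * 4.163 = 8.326 Ah
Step 3: E_pack = V_pack * C_pack = 52.24 * 8.326 = 434.95 Wh
Step 4: m_pack = 16 * 2 * 0.0516 * 1.238 = 2.0442 kg
Step 5: ED = E_pack / m_pack = 434.95 / 2.0442 = 212.8 Wh/kg

212.8 Wh/kg


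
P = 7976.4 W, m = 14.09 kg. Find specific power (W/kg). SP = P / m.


Specific power = 7976.4 W / 14.09 kg = 566.1 W/kg

566.1 W/kg


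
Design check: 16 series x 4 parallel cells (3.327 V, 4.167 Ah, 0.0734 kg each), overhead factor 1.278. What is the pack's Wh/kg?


Step 1: V_pack = 16 * 3.327 = 53.232 V
Step 2: C_pack = 4 * 4.167 = 16.668 Ah
Step 3: E_pack = V_pack * C_pack = 53.232 * 16.668 = 887.27 Wh
Step 4: m_pack = 16 * 4 * 0.0734 * 1.278 = 6.0035 kg
Step 5: ED = E_pack / m_pack = 887.27 / 6.0035 = 147.8 Wh/kg

147.8 Wh/kg


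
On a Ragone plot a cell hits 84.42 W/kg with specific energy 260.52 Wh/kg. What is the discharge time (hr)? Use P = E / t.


t = E / P = 260.52 / 84.42 = 3.086 hr

3.086 hr


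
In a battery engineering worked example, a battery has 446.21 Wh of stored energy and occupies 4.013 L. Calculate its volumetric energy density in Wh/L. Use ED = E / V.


ED = E / V = 446.21 / 4.013 = 111.2 Wh/L

111.2 Wh/L


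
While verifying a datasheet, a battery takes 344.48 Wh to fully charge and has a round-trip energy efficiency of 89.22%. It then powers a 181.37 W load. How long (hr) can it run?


Step 1: E_discharge = eta/100 * E_charge = 89.22/100 * 344.48 = 307.35 Wh
Step 2: t = E_discharge / P = 307.35 / 181.37 = 1.695 hr

1.695 hr


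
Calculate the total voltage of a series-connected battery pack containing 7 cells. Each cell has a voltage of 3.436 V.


V_pack = n * V_cell = 7 * 3.436 = 24.052 V

24.052 V


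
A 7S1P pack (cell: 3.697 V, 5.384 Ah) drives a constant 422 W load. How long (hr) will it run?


Step 1: E_pack = Ns * V_cell * Np * C_cell = 7 * 3.697 * 1 * 5.384 = 139.33 Wh
Step 2: t = E_pack / P = 139.33 / 422 = 0.3302 hr

0.3302 hr


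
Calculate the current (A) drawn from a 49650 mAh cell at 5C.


Convert: capacity = 49650 mAh = 49.65 Ah
I = C_rate * capacity = 5 * 49.65 = 248.25 A

248.25 A


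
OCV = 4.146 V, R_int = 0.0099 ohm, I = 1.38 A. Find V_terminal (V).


V = OCV - I*R = 4.146 - 1.38 * 0.0099 = 4.132 V

4.132 V


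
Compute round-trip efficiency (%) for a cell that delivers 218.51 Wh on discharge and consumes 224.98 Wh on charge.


eta_e = E_dis / E_chg * 100 = 218.51 / 224.98 * 100 = 97.12%

97.12%


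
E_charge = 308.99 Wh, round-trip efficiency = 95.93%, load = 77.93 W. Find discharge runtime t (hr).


Step 1: E_discharge = eta/100 * E_charge = 95.93/100 * 308.99 = 296.41 Wh
Step 2: t = E_discharge / P = 296.41 / 77.93 = 3.804 hr

3.804 hr


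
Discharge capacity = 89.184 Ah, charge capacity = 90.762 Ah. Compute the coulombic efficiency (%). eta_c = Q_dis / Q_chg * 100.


eta_c = Q_dis / Q_chg * 100 = 89.184 / 90.762 * 100 = 98.26%

98.26%


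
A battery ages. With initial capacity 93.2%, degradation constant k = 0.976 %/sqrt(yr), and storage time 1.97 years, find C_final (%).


sqrt(t) = sqrt(1.97) = 1.4036
C_final = 93.2 - 0.976 * 1.4036 = 91.83%

91.83%


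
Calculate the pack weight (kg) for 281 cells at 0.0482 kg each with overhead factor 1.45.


m_pack = n * m_cell * overhead = 281 * 0.0482 * 1.45 = 19.64 kg

19.64 kg


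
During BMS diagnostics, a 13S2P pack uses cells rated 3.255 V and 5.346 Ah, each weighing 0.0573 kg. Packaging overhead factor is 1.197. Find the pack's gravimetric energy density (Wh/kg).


Step 1: V_pack = 13 * 3.255 = 42.315 V
Step 2: C_pack = 2 * 5.346 = 10.692 Ah
Step 3: E_pack = V_pack * C_pack = 42.315 * 10.692 = 452.43 Wh
Step 4: m_pack = 13 * 2 * 0.0573 * 1.197 = 1.7833 kg
Step 5: ED = E_pack / m_pack = 452.43 / 1.7833 = 253.7 Wh/kg

253.7 Wh/kg


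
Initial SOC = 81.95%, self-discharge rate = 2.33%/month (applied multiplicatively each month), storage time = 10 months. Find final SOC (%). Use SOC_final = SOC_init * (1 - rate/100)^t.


Monthly retention factor = 1 - 2.33/100 = 0.9767
Over 10 months: factor^10 = 0.78997
SOC_final = 81.95 * 0.78997 = 64.74%

64.74%


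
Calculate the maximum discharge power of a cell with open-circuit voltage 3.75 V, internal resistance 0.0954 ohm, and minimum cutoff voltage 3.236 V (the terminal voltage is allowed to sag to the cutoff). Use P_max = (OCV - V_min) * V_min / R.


P_max = (OCV - V_min) * V_min / R = (3.75 - 3.236) * 3.236 / 0.0954 = 0.514 * 3.236 / 0.0954 = 17.44 W

17.44 W


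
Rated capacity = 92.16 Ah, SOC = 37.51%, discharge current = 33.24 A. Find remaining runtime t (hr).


Step 1: remaining = SOC/100 * C_total = 37.51/100 * 92.16 = 34.569 Ah
Step 2: t = remaining / I = 34.569 / 33.24 = 1.040 hr

1.040 hr


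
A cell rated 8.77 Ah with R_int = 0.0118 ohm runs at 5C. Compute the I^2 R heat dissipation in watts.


Step 1: I = C_rate * capacity = 5 * 8.77 = 43.85 A
Step 2: Q = I^2 * R = 43.85^2 * 0.0118 = 1922.8 * 0.0118 = 22.69 W

22.69 W


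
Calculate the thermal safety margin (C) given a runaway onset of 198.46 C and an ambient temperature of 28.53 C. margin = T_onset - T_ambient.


Safety margin = 198.46 C - 28.53 C = 169.93 C

169.93 C


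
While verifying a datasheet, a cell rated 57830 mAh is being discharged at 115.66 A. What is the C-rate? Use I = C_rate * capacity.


Convert: capacity = 57830 mAh = 57.83 Ah
Rearranging: C_rate = 115.66 / 57.83 = 2C

2C


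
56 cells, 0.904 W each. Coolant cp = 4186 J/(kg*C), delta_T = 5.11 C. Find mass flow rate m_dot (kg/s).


Step 1: Total heat Q = 56 * 0.904 W = 50.624 W
Step 2: denom = cp * dT = 4186 * 5.11 = 21390
Step 3: m_dot = 50.624 / 21390 = 0.002367 kg/s

0.002367 kg/s


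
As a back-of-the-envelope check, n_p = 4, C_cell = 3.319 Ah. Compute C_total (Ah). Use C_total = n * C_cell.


Parallel capacities add: 4 * 3.319 Ah = 13.276 Ah

13.276 Ah


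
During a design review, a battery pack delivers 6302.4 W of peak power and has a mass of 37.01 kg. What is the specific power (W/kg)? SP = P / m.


Specific power = 6302.4 W / 37.01 kg = 170.3 W/kg

170.3 W/kg


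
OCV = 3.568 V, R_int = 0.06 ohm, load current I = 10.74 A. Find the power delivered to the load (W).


Step 1: V_terminal = OCV - I*R = 3.568 - 10.74 * 0.06 = 2.9236 V
Step 2: P_out = V_terminal * I = 2.9236 * 10.74 = 31.40 W

31.40 W


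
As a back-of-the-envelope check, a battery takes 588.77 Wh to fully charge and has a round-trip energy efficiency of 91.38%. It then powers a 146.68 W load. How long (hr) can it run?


Step 1: E_discharge = eta/100 * E_charge = 91.38/100 * 588.77 = 538.02 Wh
Step 2: t = E_discharge / P = 538.02 / 146.68 = 3.668 hr

3.668 hr


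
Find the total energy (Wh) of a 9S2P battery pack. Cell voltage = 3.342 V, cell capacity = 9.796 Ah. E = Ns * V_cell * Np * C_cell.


E = Ns * Vcell * Np * Ccell = 9 * 3.342 * 2 * 9.796 = 589.3 Wh

589.3 Wh


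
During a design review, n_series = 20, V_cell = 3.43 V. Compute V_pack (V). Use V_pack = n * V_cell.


With 20 cells in series at 3.43 V each, V_pack = 68.6 V

68.6 V


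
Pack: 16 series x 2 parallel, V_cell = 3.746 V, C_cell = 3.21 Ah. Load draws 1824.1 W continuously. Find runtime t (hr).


Step 1: E_pack = Ns * V_cell * Np * C_cell = 16 * 3.746 * 2 * 3.21 = 384.79 Wh
Step 2: t = E_pack / P = 384.79 / 1824.1 = 0.2109 hr

0.2109 hr


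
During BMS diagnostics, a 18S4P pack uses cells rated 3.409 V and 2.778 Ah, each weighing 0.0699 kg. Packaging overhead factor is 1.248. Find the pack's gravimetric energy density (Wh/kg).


Step 1: V_pack = 18 * 3.409 = 61.362 V
Step 2: C_pack = 4 * 2.778 = 11.112 Ah
Step 3: E_pack = V_pack * C_pack = 61.362 * 11.112 = 681.85 Wh
Step 4: m_pack = 18 * 4 * 0.0699 * 1.248 = 6.2809 kg
Step 5: ED = E_pack / m_pack = 681.85 / 6.2809 = 108.6 Wh/kg

108.6 Wh/kg


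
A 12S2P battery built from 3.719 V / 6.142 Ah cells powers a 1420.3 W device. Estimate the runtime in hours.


Step 1: E_pack = Ns * V_cell * Np * C_cell = 12 * 3.719 * 2 * 6.142 = 548.21 Wh
Step 2: t = E_pack / P = 548.21 / 1420.3 = 0.3860 hr

0.3860 hr


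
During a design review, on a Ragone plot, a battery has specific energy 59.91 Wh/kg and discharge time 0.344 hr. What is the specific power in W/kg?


Specific power = 59.91 Wh/kg / 0.344 hr = 174.2 W/kg

174.2 W/kg


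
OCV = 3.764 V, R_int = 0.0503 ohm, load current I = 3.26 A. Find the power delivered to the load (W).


Step 1: V_terminal = OCV - I*R = 3.764 - 3.26 * 0.0503 = 3.6 V
Step 2: P_out = V_terminal * I = 3.6 * 3.26 = 11.74 W

11.74 W


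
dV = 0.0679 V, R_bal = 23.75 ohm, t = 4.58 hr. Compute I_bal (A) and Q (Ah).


I_bal = dV / R = 0.0679 / 23.75 = 0.0028589 A
Q = I_bal * t = 0.0028589 * 4.58 = 0.01309 Ah

I=0.0028589 A, Q=0.01309 Ah


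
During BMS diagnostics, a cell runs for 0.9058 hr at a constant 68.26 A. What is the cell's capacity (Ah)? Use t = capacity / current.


C = I * t = 68.26 * 0.9058 = 61.83 Ah

61.83 Ah


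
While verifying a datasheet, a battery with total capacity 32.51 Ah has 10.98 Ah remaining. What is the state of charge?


SOC = (remaining / total) * 100 = (10.98 / 32.51) * 100 = 33.77%

33.77%


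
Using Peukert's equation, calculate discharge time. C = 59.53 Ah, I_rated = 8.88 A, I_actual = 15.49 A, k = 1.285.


Step 1: t_rated = C / I_rated = 59.53 / 8.88 = 6.7038 hr
Step 2: ratio = 8.88 / 15.49 = 0.57327
Step 3: ratio^k = 0.57327^1.285 = 0.48921
Step 4: t = t_rated * ratio^k = 6.7038 * 0.48921 = 3.280 hr

3.280 hr


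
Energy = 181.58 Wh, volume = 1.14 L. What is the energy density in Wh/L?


Volumetric ED = 181.58 Wh / 1.14 L = 159.3 Wh/L

159.3 Wh/L


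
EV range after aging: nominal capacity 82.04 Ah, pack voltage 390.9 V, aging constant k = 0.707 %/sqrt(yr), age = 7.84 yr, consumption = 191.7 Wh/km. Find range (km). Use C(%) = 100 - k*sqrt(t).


Step 1: capacity retention = 100 - 0.707 * sqrt(7.84) = 100 - 0.707 * 2.8 = 98.02%
Step 2: C_now = 82.04 * 98.02/100 = 80.416 Ah
Step 3: E_pack = V * C_now = 390.9 * 80.416 = 31435 Wh
Step 4: range = E_pack / consumption = 31435 / 191.7 = 164.0 km

164.0 km


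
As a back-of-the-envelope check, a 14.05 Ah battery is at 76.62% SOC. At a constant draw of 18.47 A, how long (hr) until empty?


Step 1: remaining = SOC/100 * C_total = 76.62/100 * 14.05 = 10.765 Ah
Step 2: t = remaining / I = 10.765 / 18.47 = 0.5828 hr

0.5828 hr


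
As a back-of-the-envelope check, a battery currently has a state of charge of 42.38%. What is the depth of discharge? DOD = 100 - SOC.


Complement of SOC: DOD = 100% - 42.38% = 57.62%

57.62%


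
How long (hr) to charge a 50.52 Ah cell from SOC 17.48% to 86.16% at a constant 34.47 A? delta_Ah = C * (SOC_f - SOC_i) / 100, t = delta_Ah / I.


Step 1: dSOC = 86.16% - 17.48% = 68.68%
Step 2: delta_Ah = 50.52 * 68.68 / 100 = 34.697 Ah
Step 3: t = 34.697 / 34.47 = 1.007 hr

1.007 hr


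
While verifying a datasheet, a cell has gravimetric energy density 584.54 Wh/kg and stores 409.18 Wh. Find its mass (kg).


m = E / ED = 409.18 / 584.54 = 0.7000 kg

0.7000 kg


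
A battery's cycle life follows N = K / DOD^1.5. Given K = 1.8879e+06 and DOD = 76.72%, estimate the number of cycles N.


DOD^1.5 = 671.99
N = K / DOD^1.5 = 1.8879e+06 / 671.99 = 2809

2809 cycles


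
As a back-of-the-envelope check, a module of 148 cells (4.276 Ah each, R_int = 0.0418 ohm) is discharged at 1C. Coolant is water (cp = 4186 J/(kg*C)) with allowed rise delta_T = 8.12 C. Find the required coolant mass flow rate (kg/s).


Step 1: I = 1 * 4.276 = 4.276 A
Step 2: Q_cell = I^2 * R = 4.276^2 * 0.0418 = 0.76428 W
Step 3: Q_total = 148 * 0.76428 = 113.11 W
Step 4: m_dot = Q_total / (cp * dT) = 113.11 / (4186 * 8.12) = 0.003328 kg/s

0.003328 kg/s


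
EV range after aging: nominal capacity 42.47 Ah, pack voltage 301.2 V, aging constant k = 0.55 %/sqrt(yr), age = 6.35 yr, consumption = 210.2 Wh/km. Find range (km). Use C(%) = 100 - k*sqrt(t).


Step 1: capacity retention = 100 - 0.55 * sqrt(6.35) = 100 - 0.55 * 2.5199 = 98.614%
Step 2: C_now = 42.47 * 98.614/100 = 41.881 Ah
Step 3: E_pack = V * C_now = 301.2 * 41.881 = 12615 Wh
Step 4: range = E_pack / consumption = 12615 / 210.2 = 60.01 km

60.01 km


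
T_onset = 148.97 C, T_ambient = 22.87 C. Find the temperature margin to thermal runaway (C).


Safety margin = 148.97 C - 22.87 C = 126.1 C

126.1 C


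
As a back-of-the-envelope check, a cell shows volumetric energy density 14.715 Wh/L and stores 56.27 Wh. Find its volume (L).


V = E / ED = 56.27 / 14.715 = 3.824 L

3.824 L


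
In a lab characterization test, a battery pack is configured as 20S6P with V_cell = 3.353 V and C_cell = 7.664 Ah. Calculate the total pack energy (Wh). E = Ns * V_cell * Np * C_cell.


V_pack = 20 * 3.353 = 67.06 V
C_pack = 6 * 7.664 = 45.984 Ah
E = V_pack * C_pack = 67.06 * 45.984 = 3084 Wh

3084 Wh


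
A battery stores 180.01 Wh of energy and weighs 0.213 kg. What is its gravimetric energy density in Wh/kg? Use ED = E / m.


Specific energy = 180.01 Wh / 0.213 kg = 845.1 Wh/kg

845.1 Wh/kg


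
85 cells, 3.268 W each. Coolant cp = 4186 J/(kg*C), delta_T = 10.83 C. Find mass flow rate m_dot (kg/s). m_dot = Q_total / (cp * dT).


Step 1: Total heat Q = 85 * 3.268 W = 277.78 W
Step 2: denom = cp * dT = 4186 * 10.83 = 45334
Step 3: m_dot = 277.78 / 45334 = 0.006127 kg/s

0.006127 kg/s


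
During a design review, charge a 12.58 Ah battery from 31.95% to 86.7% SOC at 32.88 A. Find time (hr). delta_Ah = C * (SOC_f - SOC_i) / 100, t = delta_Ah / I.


Step 1: dSOC = 86.7% - 31.95% = 54.75%
Step 2: delta_Ah = 12.58 * 54.75 / 100 = 6.8876 Ah
Step 3: t = 6.8876 / 32.88 = 0.2095 hr

0.2095 hr


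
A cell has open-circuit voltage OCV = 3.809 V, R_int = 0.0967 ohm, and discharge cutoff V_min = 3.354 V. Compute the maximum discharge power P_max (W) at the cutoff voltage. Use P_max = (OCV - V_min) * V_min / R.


dV = OCV - V_min = 0.455 V (so I_max = dV / R)
P_max = dV * V_min / R = 0.455 * 3.354 / 0.0967 = 15.78 W

15.78 W


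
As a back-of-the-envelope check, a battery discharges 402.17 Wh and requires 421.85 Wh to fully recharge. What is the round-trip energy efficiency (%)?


eta_e = E_dis / E_chg * 100 = 402.17 / 421.85 * 100 = 95.33%

95.33%


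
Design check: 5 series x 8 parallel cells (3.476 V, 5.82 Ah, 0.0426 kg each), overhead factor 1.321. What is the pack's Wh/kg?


Step 1: V_pack = 5 * 3.476 = 17.38 V
Step 2: C_pack = 8 * 5.82 = 46.56 Ah
Step 3: E_pack = V_pack * C_pack = 17.38 * 46.56 = 809.21 Wh
Step 4: m_pack = 5 * 8 * 0.0426 * 1.321 = 2.251 kg
Step 5: ED = E_pack / m_pack = 809.21 / 2.251 = 359.5 Wh/kg

359.5 Wh/kg


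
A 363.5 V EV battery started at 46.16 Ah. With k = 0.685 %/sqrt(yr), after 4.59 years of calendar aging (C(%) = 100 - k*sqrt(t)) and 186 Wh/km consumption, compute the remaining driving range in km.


Step 1: capacity retention = 100 - 0.685 * sqrt(4.59) = 100 - 0.685 * 2.1424 = 98.532%
Step 2: C_now = 46.16 * 98.532/100 = 45.482 Ah
Step 3: E_pack = V * C_now = 363.5 * 45.482 = 16533 Wh
Step 4: range = E_pack / consumption = 16533 / 186 = 88.89 km

88.89 km


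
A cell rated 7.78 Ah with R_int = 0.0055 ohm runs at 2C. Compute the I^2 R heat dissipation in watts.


Step 1: I = C_rate * capacity = 2 * 7.78 = 15.56 A
Step 2: Q = I^2 * R = 15.56^2 * 0.0055 = 242.11 * 0.0055 = 1.332 W

1.332 W


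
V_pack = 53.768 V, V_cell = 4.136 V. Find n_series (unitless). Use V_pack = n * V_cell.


n = V_pack / V_cell = 53.768 / 4.136 = 13

13


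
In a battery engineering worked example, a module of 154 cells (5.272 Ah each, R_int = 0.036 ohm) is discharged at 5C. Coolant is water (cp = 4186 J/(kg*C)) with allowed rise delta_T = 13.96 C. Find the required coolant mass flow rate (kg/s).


Step 1: I = 5 * 5.272 = 26.36 A
Step 2: Q_cell = I^2 * R = 26.36^2 * 0.036 = 25.015 W
Step 3: Q_total = 154 * 25.015 = 3852.3 W
Step 4: m_dot = Q_total / (cp * dT) = 3852.3 / (4186 * 13.96) = 0.06592 kg/s

0.06592 kg/s


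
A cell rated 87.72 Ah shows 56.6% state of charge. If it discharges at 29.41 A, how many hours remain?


Step 1: remaining = SOC/100 * C_total = 56.6/100 * 87.72 = 49.65 Ah
Step 2: t = remaining / I = 49.65 / 29.41 = 1.688 hr

1.688 hr


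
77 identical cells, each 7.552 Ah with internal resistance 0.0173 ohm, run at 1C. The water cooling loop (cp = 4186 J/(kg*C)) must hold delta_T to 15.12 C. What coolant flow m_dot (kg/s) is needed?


Step 1: I = 1 * 7.552 = 7.552 A
Step 2: Q_cell = I^2 * R = 7.552^2 * 0.0173 = 0.98667 W
Step 3: Q_total = 77 * 0.98667 = 75.974 W
Step 4: m_dot = Q_total / (cp * dT) = 75.974 / (4186 * 15.12) = 0.001200 kg/s

0.001200 kg/s


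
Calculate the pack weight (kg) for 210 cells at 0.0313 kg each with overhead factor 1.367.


m_pack = n * m_cell * overhead = 210 * 0.0313 * 1.367 = 8.985 kg

8.985 kg


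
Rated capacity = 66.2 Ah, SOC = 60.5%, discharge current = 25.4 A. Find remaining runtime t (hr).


Step 1: remaining = SOC/100 * C_total = 60.5/100 * 66.2 = 40.051 Ah
Step 2: t = remaining / I = 40.051 / 25.4 = 1.577 hr

1.577 hr


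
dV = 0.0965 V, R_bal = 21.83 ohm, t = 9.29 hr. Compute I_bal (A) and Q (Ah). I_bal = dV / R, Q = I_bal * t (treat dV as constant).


First, Ohm's law: I_bal = 0.0965 V / 21.83 ohm = 0.0044205 A
Then Q = I * t = 0.0044205 A * 9.29 hr = 0.04107 Ah

I=0.0044205 A, Q=0.04107 Ah


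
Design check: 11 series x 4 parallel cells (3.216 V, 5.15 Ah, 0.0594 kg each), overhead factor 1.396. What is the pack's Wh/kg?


Step 1: V_pack = 11 * 3.216 = 35.376 V
Step 2: C_pack = 4 * 5.15 = 20.6 Ah
Step 3: E_pack = V_pack * C_pack = 35.376 * 20.6 = 728.75 Wh
Step 4: m_pack = 11 * 4 * 0.0594 * 1.396 = 3.6486 kg
Step 5: ED = E_pack / m_pack = 728.75 / 3.6486 = 199.7 Wh/kg

199.7 Wh/kg


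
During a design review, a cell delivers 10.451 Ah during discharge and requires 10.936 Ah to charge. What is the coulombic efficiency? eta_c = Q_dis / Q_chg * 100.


Coulombic efficiency = 10.451/10.936 * 100% = 95.57%

95.57%


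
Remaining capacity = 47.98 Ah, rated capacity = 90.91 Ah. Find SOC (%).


SOC = (remaining / total) * 100 = (47.98 / 90.91) * 100 = 52.78%

52.78%


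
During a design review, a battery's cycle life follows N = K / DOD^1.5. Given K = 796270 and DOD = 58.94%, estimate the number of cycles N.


Step 1: DOD^1.5 = 58.94^1.5 = 452.5
Step 2: N = 796270 / 452.5 = 1760 cycles

1760 cycles


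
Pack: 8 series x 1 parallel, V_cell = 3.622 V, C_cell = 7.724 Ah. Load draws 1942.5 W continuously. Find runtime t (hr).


Step 1: E_pack = Ns * V_cell * Np * C_cell = 8 * 3.622 * 1 * 7.724 = 223.81 Wh
Step 2: t = E_pack / P = 223.81 / 1942.5 = 0.1152 hr

0.1152 hr


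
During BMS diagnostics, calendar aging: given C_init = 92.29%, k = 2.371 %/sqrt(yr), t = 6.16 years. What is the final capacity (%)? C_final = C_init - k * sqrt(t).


Step 1: sqrt(6.16 yr) = 2.4819
Step 2: drop = 2.371 * 2.4819 = 5.8846
Step 3: C_final = 92.29 - 5.8846 = 86.41%

86.41%


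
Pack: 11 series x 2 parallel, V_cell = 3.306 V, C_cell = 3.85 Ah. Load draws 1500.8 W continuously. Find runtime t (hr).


Step 1: E_pack = Ns * V_cell * Np * C_cell = 11 * 3.306 * 2 * 3.85 = 280.02 Wh
Step 2: t = E_pack / P = 280.02 / 1500.8 = 0.1866 hr

0.1866 hr


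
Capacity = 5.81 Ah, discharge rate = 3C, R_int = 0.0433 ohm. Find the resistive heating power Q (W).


Step 1: I = C_rate * capacity = 3 * 5.81 = 17.43 A
Step 2: Q = I^2 * R = 17.43^2 * 0.0433 = 303.8 * 0.0433 = 13.15 W

13.15 W


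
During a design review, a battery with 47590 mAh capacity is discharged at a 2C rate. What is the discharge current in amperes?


Convert: capacity = 47590 mAh = 47.59 Ah
At 2C: I = 2 * 47.59 Ah = 95.18 A

95.18 A


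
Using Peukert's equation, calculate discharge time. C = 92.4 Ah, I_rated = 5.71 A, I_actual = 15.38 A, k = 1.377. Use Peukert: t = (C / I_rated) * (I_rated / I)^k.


t_rated = C / I_rated = 92.4 / 5.71 = 16.182 hr
(I_rated/I)^k = (0.37126)^1.377 = 0.25553
t = t_rated * (I_rated/I)^k = 16.182 * 0.25553 = 4.135 hr

4.135 hr


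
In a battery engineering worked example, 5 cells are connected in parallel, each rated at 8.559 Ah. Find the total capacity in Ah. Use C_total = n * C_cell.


Parallel capacities add: 5 * 8.559 Ah = 42.795 Ah

42.795 Ah


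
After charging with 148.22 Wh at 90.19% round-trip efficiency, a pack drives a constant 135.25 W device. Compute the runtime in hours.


Step 1: E_discharge = eta/100 * E_charge = 90.19/100 * 148.22 = 133.68 Wh
Step 2: t = E_discharge / P = 133.68 / 135.25 = 0.9884 hr

0.9884 hr


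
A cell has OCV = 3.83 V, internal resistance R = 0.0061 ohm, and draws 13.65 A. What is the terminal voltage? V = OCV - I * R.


V = OCV - I*R = 3.83 - 13.65 * 0.0061 = 3.747 V

3.747 V


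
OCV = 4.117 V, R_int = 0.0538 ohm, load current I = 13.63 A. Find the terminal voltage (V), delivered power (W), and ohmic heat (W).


Step 1: V_terminal = OCV - I*R = 4.117 - 13.63 * 0.0538 = 3.3837 V
Step 2: P_out = V_terminal * I = 3.3837 * 13.63 = 46.12 W
Step 3: Q = I^2 * R = 13.63^2 * 0.0538 = 9.995 W

V=3.3837 V, P=46.12 W, Q=9.995 W


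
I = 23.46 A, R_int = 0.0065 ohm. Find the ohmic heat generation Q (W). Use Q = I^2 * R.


I^2 = 550.37
Q = 550.37 * 0.0065 = 3.577 W

3.577 W


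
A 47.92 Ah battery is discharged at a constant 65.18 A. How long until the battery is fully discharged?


Runtime = 47.92 Ah / 65.18 A = 0.7352 hr

0.7352 hr


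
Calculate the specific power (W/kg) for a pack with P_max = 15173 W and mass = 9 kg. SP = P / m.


SP = P / m = 15173 / 9 = 1686 W/kg

1686 W/kg


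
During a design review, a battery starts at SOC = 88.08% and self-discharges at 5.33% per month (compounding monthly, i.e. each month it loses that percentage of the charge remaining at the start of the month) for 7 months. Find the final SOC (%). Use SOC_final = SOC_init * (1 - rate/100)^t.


Monthly retention factor = 1 - 5.33/100 = 0.9467
Over 7 months: factor^7 = 0.68153
SOC_final = 88.08 * 0.68153 = 60.03%

60.03%


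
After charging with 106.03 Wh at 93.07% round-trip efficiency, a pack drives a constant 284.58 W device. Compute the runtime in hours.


Step 1: E_discharge = eta/100 * E_charge = 93.07/100 * 106.03 = 98.682 Wh
Step 2: t = E_discharge / P = 98.682 / 284.58 = 0.3468 hr

0.3468 hr


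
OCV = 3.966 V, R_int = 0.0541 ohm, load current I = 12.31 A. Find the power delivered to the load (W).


Step 1: V_terminal = OCV - I*R = 3.966 - 12.31 * 0.0541 = 3.3 V
Step 2: P_out = V_terminal * I = 3.3 * 12.31 = 40.62 W

40.62 W


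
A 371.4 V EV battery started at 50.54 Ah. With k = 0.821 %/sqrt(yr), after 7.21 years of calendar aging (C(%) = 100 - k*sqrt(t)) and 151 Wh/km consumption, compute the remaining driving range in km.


Step 1: capacity retention = 100 - 0.821 * sqrt(7.21) = 100 - 0.821 * 2.6851 = 97.796%
Step 2: C_now = 50.54 * 97.796/100 = 49.426 Ah
Step 3: E_pack = V * C_now = 371.4 * 49.426 = 18357 Wh
Step 4: range = E_pack / consumption = 18357 / 151 = 121.6 km

121.6 km


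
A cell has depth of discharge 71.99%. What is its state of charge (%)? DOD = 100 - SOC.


SOC = 100 - DOD = 100 - 71.99 = 28.01%

28.01%
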